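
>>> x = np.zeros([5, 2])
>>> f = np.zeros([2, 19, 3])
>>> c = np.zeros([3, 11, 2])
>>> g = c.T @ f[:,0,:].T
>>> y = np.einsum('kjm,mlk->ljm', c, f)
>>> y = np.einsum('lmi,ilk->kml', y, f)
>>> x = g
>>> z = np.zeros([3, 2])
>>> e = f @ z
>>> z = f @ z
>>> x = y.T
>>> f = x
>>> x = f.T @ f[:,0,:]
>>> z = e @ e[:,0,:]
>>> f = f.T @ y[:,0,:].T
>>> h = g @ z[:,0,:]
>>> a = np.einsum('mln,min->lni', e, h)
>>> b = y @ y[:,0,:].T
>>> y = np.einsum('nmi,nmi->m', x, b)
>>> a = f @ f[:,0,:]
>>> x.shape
(3, 11, 3)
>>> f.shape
(3, 11, 3)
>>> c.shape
(3, 11, 2)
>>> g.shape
(2, 11, 2)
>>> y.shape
(11,)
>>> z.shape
(2, 19, 2)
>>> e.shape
(2, 19, 2)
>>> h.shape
(2, 11, 2)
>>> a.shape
(3, 11, 3)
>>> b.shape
(3, 11, 3)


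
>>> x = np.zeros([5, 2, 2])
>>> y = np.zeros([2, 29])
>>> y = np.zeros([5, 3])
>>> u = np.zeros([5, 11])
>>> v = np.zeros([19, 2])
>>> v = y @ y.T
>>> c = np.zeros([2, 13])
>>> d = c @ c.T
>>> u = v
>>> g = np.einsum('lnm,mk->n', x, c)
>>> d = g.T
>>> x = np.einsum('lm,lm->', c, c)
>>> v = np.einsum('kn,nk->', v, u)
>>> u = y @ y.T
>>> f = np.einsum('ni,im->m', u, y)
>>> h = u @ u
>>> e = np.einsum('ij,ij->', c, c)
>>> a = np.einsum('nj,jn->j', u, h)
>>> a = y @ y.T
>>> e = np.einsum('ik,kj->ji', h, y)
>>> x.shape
()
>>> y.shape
(5, 3)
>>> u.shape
(5, 5)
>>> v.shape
()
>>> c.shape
(2, 13)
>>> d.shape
(2,)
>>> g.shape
(2,)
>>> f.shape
(3,)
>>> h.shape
(5, 5)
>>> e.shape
(3, 5)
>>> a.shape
(5, 5)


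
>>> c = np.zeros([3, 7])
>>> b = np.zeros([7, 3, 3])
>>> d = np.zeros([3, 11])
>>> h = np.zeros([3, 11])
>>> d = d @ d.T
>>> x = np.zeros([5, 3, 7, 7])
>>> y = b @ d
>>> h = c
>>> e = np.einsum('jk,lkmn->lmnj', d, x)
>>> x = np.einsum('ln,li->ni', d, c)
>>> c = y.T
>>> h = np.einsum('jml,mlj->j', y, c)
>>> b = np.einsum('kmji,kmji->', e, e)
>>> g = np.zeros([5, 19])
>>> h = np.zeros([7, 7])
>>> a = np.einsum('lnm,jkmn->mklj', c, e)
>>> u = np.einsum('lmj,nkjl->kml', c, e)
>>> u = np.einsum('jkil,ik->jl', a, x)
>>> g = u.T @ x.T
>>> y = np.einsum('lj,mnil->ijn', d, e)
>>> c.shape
(3, 3, 7)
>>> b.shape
()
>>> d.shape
(3, 3)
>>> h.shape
(7, 7)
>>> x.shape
(3, 7)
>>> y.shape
(7, 3, 7)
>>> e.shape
(5, 7, 7, 3)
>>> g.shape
(5, 3)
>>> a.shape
(7, 7, 3, 5)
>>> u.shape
(7, 5)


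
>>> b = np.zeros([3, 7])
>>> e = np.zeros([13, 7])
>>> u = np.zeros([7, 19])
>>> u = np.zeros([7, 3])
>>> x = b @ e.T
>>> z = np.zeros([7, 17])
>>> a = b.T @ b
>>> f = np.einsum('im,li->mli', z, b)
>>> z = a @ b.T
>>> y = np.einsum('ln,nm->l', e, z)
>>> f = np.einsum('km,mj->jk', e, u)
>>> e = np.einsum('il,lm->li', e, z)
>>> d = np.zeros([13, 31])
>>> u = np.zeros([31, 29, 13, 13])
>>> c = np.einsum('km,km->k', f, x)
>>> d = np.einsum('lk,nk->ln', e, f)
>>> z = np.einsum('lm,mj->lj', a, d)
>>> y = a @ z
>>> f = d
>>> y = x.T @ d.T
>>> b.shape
(3, 7)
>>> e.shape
(7, 13)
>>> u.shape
(31, 29, 13, 13)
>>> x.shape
(3, 13)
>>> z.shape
(7, 3)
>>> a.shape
(7, 7)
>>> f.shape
(7, 3)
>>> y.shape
(13, 7)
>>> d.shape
(7, 3)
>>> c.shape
(3,)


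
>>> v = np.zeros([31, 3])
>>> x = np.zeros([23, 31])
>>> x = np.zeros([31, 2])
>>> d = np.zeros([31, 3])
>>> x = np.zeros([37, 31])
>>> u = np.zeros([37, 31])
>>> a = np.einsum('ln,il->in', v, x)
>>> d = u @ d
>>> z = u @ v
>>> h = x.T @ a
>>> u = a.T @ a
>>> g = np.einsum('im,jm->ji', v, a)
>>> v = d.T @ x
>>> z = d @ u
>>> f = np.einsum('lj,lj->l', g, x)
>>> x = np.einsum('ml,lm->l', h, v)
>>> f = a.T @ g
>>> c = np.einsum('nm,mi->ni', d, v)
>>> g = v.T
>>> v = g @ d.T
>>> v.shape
(31, 37)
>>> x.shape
(3,)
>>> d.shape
(37, 3)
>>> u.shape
(3, 3)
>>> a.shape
(37, 3)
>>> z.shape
(37, 3)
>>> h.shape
(31, 3)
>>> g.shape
(31, 3)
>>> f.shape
(3, 31)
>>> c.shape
(37, 31)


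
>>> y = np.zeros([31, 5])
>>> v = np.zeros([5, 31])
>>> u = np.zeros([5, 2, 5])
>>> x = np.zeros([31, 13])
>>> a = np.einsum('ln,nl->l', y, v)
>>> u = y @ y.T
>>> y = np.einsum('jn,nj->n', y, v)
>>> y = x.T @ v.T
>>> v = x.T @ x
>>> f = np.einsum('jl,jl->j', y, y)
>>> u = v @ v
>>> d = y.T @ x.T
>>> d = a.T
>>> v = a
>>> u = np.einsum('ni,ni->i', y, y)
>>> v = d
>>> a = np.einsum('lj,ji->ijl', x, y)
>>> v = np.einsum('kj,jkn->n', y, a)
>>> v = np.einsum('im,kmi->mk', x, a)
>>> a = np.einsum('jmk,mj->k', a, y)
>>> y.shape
(13, 5)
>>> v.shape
(13, 5)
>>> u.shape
(5,)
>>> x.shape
(31, 13)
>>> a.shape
(31,)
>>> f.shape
(13,)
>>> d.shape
(31,)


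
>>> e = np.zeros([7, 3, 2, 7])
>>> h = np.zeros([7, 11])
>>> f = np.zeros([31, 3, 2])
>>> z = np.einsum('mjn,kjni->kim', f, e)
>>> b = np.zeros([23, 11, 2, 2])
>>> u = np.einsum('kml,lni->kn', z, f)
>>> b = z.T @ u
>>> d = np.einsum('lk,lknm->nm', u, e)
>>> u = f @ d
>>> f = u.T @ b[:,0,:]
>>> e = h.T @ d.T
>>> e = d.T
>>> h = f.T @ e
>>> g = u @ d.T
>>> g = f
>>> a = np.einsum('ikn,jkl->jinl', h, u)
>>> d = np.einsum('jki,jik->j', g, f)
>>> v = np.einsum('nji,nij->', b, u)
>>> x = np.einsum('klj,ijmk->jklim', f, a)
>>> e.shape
(7, 2)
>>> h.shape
(3, 3, 2)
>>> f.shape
(7, 3, 3)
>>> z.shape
(7, 7, 31)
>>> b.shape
(31, 7, 3)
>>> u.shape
(31, 3, 7)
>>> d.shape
(7,)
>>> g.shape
(7, 3, 3)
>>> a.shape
(31, 3, 2, 7)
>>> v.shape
()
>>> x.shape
(3, 7, 3, 31, 2)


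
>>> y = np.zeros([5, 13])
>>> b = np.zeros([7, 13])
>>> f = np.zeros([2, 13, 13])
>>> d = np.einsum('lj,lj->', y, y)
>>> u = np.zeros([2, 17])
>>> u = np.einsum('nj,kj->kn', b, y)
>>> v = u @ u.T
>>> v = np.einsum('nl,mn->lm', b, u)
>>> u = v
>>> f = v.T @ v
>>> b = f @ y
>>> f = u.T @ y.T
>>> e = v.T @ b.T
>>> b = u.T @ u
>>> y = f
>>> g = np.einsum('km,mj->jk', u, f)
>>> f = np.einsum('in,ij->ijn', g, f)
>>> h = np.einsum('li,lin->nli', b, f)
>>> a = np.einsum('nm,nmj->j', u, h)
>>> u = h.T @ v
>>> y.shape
(5, 5)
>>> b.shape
(5, 5)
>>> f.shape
(5, 5, 13)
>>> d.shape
()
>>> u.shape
(5, 5, 5)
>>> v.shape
(13, 5)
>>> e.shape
(5, 5)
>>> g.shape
(5, 13)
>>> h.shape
(13, 5, 5)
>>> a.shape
(5,)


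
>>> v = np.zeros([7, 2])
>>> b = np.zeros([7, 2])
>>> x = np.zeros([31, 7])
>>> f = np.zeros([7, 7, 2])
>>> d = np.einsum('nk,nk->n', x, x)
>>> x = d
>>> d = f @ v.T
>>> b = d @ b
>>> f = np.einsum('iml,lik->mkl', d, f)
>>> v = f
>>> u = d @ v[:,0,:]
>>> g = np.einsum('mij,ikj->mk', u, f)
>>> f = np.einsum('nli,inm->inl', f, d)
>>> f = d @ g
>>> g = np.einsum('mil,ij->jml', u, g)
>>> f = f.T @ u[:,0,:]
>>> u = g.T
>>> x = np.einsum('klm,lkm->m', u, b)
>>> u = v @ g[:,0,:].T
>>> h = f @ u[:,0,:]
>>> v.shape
(7, 2, 7)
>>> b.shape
(7, 7, 2)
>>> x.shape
(2,)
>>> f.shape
(2, 7, 7)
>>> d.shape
(7, 7, 7)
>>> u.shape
(7, 2, 2)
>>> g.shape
(2, 7, 7)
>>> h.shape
(2, 7, 2)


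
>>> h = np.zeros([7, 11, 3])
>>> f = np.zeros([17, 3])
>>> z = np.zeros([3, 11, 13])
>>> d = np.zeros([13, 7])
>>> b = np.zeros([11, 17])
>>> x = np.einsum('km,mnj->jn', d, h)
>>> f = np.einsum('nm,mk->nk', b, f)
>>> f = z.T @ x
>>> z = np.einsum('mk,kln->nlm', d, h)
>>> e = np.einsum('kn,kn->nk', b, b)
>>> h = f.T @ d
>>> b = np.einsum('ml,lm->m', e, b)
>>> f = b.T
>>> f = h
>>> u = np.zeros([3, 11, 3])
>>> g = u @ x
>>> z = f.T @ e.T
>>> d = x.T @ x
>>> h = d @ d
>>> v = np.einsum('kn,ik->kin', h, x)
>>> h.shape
(11, 11)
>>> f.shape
(11, 11, 7)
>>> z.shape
(7, 11, 17)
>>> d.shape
(11, 11)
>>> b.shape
(17,)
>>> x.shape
(3, 11)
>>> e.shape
(17, 11)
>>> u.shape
(3, 11, 3)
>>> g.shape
(3, 11, 11)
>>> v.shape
(11, 3, 11)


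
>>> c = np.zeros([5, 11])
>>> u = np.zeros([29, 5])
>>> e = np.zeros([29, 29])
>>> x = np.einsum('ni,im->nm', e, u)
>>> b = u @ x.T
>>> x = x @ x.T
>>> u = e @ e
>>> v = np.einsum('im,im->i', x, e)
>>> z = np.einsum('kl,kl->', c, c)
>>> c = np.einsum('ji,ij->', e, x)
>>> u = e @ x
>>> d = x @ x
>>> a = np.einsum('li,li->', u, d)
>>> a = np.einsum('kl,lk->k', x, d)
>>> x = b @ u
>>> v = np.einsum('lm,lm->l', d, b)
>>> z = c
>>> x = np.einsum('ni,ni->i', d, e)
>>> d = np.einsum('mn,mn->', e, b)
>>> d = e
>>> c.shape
()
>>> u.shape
(29, 29)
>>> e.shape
(29, 29)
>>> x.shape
(29,)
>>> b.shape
(29, 29)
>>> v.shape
(29,)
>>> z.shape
()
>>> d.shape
(29, 29)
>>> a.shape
(29,)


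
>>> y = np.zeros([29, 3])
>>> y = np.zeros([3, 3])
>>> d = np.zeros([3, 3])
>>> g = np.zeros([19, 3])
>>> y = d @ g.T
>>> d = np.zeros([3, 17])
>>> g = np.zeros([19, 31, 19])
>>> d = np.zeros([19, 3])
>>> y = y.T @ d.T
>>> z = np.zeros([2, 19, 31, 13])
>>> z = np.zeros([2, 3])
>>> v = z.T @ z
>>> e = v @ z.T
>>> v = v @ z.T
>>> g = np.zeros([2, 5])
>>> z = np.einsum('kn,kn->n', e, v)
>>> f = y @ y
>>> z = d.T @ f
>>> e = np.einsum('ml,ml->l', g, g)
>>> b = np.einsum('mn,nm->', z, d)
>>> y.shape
(19, 19)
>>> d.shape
(19, 3)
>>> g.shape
(2, 5)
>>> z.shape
(3, 19)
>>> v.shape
(3, 2)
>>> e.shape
(5,)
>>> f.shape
(19, 19)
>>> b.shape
()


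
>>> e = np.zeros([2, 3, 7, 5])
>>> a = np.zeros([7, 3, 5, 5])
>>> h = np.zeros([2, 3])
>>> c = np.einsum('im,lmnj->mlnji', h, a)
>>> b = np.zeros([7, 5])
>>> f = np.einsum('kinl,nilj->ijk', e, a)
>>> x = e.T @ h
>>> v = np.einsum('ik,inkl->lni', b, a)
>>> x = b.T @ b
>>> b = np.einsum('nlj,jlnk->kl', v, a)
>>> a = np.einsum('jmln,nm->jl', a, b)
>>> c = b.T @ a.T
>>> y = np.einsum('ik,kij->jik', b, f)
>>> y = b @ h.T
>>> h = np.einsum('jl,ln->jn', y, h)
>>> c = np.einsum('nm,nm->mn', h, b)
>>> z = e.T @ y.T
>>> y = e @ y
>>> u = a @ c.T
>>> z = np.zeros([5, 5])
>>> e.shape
(2, 3, 7, 5)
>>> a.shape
(7, 5)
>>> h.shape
(5, 3)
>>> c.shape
(3, 5)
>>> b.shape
(5, 3)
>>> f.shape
(3, 5, 2)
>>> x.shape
(5, 5)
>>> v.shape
(5, 3, 7)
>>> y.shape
(2, 3, 7, 2)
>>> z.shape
(5, 5)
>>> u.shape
(7, 3)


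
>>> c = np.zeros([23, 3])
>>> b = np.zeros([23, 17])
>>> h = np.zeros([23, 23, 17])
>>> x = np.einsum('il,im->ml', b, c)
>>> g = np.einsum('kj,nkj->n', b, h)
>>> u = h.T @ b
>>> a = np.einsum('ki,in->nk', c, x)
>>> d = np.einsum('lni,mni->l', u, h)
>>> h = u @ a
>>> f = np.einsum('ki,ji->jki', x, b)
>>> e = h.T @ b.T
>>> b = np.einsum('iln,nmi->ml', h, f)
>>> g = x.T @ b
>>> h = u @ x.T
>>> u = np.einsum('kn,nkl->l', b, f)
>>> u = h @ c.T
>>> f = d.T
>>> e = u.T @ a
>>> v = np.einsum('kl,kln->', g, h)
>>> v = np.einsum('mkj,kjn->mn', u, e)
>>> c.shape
(23, 3)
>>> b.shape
(3, 23)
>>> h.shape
(17, 23, 3)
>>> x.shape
(3, 17)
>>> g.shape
(17, 23)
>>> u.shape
(17, 23, 23)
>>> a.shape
(17, 23)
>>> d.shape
(17,)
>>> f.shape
(17,)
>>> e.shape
(23, 23, 23)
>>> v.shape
(17, 23)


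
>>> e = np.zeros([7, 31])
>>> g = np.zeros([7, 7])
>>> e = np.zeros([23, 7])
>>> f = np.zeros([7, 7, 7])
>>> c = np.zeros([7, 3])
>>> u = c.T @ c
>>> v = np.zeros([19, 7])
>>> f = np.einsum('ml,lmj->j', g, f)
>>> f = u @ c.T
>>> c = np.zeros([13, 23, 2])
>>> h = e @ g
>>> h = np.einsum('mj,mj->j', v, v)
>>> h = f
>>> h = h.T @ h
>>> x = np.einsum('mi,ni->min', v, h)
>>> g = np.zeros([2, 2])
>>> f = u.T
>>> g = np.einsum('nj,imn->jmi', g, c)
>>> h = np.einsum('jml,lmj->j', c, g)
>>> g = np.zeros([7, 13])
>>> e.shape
(23, 7)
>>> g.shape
(7, 13)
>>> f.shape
(3, 3)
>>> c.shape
(13, 23, 2)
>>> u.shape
(3, 3)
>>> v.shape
(19, 7)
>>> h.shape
(13,)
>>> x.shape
(19, 7, 7)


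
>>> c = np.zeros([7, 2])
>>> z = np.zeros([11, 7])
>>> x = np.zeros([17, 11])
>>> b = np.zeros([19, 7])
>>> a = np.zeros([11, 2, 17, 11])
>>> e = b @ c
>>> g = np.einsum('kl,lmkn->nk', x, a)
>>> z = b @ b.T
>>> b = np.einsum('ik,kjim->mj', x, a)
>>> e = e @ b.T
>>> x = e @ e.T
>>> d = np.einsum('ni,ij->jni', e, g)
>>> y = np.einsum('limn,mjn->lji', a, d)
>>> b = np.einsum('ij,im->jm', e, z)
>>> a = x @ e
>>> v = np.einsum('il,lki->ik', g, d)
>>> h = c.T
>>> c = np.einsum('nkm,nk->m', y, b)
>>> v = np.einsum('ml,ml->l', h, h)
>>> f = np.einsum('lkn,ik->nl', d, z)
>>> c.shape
(2,)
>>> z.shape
(19, 19)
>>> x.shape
(19, 19)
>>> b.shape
(11, 19)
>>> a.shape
(19, 11)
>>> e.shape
(19, 11)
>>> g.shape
(11, 17)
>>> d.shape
(17, 19, 11)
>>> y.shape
(11, 19, 2)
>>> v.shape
(7,)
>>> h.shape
(2, 7)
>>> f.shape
(11, 17)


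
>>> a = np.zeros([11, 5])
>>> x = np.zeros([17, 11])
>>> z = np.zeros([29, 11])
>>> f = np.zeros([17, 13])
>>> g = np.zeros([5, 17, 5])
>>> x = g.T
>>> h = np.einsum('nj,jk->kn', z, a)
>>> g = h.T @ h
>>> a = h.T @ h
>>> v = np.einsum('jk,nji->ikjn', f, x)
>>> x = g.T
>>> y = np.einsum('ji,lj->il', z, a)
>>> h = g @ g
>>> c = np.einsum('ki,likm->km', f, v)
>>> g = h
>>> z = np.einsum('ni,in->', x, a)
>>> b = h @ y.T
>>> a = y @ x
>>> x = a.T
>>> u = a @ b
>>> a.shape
(11, 29)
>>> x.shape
(29, 11)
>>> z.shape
()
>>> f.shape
(17, 13)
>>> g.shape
(29, 29)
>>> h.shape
(29, 29)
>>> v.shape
(5, 13, 17, 5)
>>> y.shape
(11, 29)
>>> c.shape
(17, 5)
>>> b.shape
(29, 11)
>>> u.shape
(11, 11)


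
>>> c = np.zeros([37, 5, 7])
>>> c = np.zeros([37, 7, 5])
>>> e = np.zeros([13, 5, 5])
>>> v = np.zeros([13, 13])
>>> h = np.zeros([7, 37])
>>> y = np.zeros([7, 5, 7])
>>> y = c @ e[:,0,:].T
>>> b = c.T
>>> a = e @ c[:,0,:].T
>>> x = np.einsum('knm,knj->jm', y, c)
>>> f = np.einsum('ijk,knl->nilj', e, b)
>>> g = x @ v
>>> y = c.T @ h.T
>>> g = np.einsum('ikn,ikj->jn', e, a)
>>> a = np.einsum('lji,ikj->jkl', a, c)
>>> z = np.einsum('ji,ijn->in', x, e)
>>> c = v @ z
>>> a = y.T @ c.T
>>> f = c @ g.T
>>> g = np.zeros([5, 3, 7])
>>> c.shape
(13, 5)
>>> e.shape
(13, 5, 5)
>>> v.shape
(13, 13)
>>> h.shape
(7, 37)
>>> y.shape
(5, 7, 7)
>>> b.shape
(5, 7, 37)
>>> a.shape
(7, 7, 13)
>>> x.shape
(5, 13)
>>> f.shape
(13, 37)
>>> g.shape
(5, 3, 7)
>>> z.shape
(13, 5)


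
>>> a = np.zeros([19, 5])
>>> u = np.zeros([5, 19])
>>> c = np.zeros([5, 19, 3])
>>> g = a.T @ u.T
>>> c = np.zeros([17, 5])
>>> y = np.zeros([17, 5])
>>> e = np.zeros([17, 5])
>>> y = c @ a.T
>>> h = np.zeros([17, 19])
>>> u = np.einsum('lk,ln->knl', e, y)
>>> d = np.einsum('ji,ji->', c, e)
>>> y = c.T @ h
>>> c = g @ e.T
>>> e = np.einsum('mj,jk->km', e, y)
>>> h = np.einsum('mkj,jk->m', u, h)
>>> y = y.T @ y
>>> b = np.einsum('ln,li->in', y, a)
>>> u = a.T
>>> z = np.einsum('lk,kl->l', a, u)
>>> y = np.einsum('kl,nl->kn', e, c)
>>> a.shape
(19, 5)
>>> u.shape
(5, 19)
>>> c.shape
(5, 17)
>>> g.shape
(5, 5)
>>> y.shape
(19, 5)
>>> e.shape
(19, 17)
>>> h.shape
(5,)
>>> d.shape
()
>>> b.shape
(5, 19)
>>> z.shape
(19,)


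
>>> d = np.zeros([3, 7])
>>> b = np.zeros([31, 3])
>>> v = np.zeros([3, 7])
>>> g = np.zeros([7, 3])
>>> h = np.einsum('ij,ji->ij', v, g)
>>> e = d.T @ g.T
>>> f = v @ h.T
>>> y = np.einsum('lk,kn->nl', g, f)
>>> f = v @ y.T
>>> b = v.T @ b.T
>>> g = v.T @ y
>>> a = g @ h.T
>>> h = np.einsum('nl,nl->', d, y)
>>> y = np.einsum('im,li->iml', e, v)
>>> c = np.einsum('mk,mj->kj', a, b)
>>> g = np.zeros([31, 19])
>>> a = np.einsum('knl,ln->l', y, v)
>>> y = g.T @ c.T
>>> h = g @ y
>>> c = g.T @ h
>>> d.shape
(3, 7)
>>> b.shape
(7, 31)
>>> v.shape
(3, 7)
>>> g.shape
(31, 19)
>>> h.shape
(31, 3)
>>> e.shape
(7, 7)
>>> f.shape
(3, 3)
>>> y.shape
(19, 3)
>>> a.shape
(3,)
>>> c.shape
(19, 3)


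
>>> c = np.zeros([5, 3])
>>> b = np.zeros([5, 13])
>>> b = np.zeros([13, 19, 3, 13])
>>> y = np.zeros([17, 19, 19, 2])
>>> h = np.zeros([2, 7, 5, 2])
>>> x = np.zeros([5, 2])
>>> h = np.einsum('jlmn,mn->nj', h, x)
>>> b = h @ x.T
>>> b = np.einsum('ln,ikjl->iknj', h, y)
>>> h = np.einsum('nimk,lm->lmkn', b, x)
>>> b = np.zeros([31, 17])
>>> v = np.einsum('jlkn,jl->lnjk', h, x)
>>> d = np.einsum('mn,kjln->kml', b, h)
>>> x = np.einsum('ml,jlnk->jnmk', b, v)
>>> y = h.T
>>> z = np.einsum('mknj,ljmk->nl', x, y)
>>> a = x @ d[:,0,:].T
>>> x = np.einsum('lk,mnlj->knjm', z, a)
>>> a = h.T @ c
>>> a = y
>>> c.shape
(5, 3)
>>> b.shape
(31, 17)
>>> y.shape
(17, 19, 2, 5)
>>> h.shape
(5, 2, 19, 17)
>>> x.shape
(17, 5, 5, 2)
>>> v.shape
(2, 17, 5, 19)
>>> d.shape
(5, 31, 19)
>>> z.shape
(31, 17)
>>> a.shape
(17, 19, 2, 5)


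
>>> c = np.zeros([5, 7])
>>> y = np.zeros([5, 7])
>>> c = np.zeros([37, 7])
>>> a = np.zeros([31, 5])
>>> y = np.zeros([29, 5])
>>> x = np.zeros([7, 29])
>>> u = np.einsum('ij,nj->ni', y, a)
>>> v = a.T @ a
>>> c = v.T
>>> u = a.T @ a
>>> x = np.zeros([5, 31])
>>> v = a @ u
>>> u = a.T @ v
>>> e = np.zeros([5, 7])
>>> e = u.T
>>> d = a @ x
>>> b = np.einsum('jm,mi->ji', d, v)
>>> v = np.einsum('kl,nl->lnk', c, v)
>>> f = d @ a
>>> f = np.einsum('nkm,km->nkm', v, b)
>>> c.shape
(5, 5)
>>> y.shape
(29, 5)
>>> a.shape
(31, 5)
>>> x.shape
(5, 31)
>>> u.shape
(5, 5)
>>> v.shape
(5, 31, 5)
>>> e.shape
(5, 5)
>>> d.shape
(31, 31)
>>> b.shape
(31, 5)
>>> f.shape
(5, 31, 5)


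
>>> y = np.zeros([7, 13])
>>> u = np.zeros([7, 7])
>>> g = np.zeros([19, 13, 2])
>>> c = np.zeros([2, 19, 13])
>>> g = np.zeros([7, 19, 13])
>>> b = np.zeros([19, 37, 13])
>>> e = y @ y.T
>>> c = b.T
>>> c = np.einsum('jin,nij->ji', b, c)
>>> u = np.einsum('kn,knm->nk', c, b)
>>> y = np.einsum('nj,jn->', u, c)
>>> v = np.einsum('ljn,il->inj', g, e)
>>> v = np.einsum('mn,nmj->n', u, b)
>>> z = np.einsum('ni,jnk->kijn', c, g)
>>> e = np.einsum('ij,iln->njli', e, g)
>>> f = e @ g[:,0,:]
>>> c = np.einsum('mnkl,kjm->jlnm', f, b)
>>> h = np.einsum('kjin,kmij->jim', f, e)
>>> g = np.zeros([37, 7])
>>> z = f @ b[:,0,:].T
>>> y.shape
()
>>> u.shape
(37, 19)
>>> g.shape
(37, 7)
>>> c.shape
(37, 13, 7, 13)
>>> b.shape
(19, 37, 13)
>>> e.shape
(13, 7, 19, 7)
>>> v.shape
(19,)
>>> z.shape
(13, 7, 19, 19)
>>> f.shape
(13, 7, 19, 13)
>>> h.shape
(7, 19, 7)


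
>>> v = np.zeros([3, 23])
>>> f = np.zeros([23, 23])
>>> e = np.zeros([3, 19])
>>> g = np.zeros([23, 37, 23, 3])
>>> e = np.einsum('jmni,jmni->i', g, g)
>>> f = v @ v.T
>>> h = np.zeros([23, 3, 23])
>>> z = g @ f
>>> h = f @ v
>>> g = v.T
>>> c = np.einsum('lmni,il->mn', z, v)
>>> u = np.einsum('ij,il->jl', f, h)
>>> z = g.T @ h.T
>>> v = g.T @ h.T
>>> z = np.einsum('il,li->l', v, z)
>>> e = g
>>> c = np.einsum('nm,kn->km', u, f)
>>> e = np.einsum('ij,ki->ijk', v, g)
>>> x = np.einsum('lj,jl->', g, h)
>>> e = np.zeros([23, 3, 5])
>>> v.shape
(3, 3)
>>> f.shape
(3, 3)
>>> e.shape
(23, 3, 5)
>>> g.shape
(23, 3)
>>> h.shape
(3, 23)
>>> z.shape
(3,)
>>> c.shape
(3, 23)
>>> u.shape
(3, 23)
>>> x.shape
()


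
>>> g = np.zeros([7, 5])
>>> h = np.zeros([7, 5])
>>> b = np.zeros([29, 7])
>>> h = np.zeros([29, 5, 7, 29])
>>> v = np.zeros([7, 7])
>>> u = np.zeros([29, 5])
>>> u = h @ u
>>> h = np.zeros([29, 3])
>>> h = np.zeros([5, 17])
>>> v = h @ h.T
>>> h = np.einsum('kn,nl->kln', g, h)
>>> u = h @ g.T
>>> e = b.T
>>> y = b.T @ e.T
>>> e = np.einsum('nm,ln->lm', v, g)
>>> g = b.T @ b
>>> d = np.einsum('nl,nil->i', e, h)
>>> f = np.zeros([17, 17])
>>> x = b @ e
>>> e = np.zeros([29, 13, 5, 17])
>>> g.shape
(7, 7)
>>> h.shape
(7, 17, 5)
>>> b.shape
(29, 7)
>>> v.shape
(5, 5)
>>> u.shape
(7, 17, 7)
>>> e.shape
(29, 13, 5, 17)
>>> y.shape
(7, 7)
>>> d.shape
(17,)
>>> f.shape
(17, 17)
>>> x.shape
(29, 5)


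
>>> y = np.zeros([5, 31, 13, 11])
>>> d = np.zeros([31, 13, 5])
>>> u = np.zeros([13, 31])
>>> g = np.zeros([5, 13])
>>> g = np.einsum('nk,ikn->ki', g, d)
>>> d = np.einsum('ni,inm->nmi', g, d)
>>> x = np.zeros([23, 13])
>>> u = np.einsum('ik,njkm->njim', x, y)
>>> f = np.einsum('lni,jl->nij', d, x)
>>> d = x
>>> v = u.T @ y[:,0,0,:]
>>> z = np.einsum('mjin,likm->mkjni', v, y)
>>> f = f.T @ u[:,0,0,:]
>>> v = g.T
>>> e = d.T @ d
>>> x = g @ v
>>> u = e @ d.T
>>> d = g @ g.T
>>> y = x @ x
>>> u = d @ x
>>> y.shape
(13, 13)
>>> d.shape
(13, 13)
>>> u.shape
(13, 13)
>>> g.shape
(13, 31)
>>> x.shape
(13, 13)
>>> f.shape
(23, 31, 11)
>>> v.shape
(31, 13)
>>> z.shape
(11, 13, 23, 11, 31)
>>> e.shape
(13, 13)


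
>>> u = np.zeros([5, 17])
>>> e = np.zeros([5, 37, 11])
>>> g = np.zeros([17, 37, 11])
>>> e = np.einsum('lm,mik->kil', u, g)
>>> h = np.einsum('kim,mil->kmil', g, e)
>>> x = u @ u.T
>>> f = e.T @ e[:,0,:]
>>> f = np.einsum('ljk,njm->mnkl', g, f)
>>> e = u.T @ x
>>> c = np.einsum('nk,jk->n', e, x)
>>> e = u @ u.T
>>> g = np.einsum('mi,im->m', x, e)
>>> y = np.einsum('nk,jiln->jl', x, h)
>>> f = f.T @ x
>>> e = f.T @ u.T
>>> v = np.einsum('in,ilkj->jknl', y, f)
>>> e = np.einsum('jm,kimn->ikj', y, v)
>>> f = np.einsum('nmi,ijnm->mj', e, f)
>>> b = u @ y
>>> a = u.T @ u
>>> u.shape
(5, 17)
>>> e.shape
(5, 5, 17)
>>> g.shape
(5,)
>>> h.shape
(17, 11, 37, 5)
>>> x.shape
(5, 5)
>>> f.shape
(5, 11)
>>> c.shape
(17,)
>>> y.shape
(17, 37)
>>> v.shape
(5, 5, 37, 11)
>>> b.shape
(5, 37)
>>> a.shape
(17, 17)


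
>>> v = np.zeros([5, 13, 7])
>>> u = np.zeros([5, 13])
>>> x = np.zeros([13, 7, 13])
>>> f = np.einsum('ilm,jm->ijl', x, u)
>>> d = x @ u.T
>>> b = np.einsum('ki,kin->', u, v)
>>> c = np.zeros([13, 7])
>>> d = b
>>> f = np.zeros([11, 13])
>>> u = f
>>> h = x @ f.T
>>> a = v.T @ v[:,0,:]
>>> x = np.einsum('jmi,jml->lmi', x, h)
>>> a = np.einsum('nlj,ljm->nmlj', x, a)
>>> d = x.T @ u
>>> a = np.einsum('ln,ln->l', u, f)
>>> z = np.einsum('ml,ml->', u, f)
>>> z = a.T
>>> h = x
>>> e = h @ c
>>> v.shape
(5, 13, 7)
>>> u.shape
(11, 13)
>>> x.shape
(11, 7, 13)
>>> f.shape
(11, 13)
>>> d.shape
(13, 7, 13)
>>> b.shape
()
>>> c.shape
(13, 7)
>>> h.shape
(11, 7, 13)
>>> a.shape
(11,)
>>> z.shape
(11,)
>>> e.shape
(11, 7, 7)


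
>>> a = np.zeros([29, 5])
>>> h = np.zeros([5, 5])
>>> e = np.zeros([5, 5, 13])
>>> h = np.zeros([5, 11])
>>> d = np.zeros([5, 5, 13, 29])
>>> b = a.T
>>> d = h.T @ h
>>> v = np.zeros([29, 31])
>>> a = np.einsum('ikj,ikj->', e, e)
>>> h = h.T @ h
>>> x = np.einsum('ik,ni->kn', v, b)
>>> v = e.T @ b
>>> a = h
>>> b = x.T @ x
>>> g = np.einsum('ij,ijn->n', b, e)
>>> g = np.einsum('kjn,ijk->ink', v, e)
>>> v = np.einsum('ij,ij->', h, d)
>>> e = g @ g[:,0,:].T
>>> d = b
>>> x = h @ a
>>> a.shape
(11, 11)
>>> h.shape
(11, 11)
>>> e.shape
(5, 29, 5)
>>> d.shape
(5, 5)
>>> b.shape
(5, 5)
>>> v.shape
()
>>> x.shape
(11, 11)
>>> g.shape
(5, 29, 13)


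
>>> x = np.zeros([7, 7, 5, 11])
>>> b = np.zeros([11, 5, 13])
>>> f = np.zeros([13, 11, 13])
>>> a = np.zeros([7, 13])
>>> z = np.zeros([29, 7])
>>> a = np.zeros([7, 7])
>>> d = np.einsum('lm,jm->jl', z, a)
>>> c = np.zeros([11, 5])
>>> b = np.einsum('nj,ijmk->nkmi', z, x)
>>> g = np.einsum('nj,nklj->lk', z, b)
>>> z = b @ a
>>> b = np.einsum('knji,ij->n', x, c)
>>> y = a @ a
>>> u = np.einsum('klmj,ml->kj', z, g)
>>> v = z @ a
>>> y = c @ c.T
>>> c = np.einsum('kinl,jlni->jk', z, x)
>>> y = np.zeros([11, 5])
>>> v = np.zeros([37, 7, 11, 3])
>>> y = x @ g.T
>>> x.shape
(7, 7, 5, 11)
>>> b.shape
(7,)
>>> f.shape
(13, 11, 13)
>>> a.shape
(7, 7)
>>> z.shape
(29, 11, 5, 7)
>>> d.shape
(7, 29)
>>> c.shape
(7, 29)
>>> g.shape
(5, 11)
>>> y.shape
(7, 7, 5, 5)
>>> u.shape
(29, 7)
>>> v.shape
(37, 7, 11, 3)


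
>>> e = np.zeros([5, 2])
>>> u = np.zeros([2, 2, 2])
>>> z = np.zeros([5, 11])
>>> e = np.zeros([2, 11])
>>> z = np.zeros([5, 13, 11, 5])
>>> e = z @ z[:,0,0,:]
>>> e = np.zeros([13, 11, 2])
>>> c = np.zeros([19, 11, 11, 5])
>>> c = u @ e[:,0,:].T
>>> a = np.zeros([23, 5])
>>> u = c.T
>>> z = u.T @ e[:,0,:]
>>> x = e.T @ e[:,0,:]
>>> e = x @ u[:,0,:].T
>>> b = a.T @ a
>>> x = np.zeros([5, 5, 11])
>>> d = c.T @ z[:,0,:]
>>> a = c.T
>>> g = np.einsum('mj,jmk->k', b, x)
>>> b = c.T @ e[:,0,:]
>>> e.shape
(2, 11, 13)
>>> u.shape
(13, 2, 2)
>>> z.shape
(2, 2, 2)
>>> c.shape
(2, 2, 13)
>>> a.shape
(13, 2, 2)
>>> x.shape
(5, 5, 11)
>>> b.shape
(13, 2, 13)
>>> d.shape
(13, 2, 2)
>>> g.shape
(11,)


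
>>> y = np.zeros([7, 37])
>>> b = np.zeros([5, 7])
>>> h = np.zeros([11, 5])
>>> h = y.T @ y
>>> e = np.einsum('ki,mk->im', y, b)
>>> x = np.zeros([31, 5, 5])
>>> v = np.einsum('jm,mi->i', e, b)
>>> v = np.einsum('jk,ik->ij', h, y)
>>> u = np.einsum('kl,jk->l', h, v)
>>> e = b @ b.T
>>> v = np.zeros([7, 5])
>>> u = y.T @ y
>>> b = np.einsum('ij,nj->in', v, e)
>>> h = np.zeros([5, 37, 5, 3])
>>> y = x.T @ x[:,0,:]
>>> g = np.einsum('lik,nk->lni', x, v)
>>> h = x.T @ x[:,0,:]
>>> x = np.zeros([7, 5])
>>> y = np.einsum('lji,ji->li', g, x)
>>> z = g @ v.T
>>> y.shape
(31, 5)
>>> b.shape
(7, 5)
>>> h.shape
(5, 5, 5)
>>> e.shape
(5, 5)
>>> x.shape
(7, 5)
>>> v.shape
(7, 5)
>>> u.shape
(37, 37)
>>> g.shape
(31, 7, 5)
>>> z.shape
(31, 7, 7)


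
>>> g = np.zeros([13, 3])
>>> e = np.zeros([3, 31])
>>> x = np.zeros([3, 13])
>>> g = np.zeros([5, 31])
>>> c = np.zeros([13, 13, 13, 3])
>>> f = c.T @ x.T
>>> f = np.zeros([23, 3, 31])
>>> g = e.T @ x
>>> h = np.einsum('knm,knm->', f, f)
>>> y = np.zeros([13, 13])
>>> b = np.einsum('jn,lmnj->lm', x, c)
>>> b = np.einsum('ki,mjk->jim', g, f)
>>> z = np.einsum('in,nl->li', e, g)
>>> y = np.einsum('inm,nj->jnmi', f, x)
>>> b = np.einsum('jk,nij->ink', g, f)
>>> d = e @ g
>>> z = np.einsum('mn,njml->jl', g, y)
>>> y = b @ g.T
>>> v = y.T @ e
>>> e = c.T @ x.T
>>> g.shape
(31, 13)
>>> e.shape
(3, 13, 13, 3)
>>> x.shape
(3, 13)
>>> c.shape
(13, 13, 13, 3)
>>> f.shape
(23, 3, 31)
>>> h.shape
()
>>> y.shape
(3, 23, 31)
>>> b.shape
(3, 23, 13)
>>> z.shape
(3, 23)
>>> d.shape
(3, 13)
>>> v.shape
(31, 23, 31)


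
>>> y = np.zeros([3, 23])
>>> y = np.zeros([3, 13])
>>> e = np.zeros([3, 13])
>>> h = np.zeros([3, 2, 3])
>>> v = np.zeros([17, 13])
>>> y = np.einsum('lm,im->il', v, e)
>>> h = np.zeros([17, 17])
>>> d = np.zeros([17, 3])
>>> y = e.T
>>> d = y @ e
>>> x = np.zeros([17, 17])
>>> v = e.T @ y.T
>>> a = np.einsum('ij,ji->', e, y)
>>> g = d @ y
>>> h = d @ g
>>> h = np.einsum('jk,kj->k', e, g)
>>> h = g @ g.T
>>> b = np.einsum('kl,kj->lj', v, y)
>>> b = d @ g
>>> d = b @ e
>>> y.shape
(13, 3)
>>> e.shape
(3, 13)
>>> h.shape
(13, 13)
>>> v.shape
(13, 13)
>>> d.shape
(13, 13)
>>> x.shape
(17, 17)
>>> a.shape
()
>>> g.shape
(13, 3)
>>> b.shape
(13, 3)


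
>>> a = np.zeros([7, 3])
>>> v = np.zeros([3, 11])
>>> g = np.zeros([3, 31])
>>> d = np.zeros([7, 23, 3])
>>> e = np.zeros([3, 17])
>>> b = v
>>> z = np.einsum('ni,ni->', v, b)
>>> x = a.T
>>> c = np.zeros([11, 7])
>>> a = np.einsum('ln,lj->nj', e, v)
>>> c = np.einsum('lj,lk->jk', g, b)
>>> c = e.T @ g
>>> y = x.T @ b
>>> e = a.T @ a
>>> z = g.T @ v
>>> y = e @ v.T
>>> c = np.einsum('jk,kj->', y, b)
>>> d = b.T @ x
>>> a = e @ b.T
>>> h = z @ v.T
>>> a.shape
(11, 3)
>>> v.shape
(3, 11)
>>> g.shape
(3, 31)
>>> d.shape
(11, 7)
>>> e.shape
(11, 11)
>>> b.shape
(3, 11)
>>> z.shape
(31, 11)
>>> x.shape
(3, 7)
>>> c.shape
()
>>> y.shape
(11, 3)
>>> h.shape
(31, 3)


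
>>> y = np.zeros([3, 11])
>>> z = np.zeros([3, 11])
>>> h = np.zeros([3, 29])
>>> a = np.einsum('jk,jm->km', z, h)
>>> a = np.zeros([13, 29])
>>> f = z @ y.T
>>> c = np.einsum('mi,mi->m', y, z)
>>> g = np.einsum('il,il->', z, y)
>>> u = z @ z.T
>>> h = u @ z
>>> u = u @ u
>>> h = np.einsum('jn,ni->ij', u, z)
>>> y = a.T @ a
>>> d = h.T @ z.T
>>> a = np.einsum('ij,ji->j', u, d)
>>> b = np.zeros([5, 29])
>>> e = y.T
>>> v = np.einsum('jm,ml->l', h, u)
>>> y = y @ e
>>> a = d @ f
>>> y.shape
(29, 29)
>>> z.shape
(3, 11)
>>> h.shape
(11, 3)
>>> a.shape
(3, 3)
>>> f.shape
(3, 3)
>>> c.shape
(3,)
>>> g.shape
()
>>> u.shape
(3, 3)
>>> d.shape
(3, 3)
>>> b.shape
(5, 29)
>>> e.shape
(29, 29)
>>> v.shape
(3,)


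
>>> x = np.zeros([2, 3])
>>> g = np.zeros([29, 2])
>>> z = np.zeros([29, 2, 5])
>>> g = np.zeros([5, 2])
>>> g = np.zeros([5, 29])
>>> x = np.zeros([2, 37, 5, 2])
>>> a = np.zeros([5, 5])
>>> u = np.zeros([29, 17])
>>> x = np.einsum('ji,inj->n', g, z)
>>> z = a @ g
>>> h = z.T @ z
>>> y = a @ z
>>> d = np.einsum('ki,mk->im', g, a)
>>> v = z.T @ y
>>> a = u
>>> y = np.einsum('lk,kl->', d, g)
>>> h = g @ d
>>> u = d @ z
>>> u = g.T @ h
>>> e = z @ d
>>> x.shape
(2,)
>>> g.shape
(5, 29)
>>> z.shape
(5, 29)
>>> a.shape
(29, 17)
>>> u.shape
(29, 5)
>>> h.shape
(5, 5)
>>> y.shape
()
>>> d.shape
(29, 5)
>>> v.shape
(29, 29)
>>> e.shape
(5, 5)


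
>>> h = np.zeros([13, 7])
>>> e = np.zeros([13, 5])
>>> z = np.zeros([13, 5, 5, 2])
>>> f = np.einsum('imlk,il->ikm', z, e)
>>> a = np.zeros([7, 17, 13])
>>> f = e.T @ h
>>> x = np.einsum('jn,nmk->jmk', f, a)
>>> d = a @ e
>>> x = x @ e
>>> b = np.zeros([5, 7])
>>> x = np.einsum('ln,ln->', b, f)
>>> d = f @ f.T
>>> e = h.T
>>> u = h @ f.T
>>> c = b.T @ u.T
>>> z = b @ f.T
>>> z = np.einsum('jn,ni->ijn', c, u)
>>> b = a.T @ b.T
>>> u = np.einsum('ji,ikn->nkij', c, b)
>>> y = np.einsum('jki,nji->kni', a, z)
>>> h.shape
(13, 7)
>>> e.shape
(7, 13)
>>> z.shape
(5, 7, 13)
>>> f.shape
(5, 7)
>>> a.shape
(7, 17, 13)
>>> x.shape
()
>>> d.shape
(5, 5)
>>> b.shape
(13, 17, 5)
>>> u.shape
(5, 17, 13, 7)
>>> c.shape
(7, 13)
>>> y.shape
(17, 5, 13)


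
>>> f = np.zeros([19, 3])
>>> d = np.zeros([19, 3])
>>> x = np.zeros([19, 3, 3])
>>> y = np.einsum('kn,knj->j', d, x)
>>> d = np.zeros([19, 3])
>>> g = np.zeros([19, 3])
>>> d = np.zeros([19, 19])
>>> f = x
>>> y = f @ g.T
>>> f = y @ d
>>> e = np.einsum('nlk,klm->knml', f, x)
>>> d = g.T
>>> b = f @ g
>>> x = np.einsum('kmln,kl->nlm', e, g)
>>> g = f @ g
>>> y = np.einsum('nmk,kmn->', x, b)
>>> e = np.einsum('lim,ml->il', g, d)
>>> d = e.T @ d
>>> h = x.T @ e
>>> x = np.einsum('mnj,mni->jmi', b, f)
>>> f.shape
(19, 3, 19)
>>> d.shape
(19, 19)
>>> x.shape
(3, 19, 19)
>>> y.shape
()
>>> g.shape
(19, 3, 3)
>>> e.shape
(3, 19)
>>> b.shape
(19, 3, 3)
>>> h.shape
(19, 3, 19)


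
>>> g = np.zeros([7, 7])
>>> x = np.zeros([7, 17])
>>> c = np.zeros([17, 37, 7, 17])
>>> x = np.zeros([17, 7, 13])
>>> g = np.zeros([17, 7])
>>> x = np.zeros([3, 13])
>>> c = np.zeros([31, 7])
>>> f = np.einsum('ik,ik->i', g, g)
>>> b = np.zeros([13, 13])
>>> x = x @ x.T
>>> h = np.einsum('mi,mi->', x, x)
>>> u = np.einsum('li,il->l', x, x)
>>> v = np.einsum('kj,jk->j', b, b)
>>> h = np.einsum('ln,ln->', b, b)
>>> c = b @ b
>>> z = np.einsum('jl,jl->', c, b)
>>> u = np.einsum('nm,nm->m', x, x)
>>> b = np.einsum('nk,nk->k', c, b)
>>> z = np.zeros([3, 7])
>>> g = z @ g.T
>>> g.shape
(3, 17)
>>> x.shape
(3, 3)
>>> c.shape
(13, 13)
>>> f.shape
(17,)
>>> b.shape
(13,)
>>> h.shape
()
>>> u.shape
(3,)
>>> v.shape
(13,)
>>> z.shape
(3, 7)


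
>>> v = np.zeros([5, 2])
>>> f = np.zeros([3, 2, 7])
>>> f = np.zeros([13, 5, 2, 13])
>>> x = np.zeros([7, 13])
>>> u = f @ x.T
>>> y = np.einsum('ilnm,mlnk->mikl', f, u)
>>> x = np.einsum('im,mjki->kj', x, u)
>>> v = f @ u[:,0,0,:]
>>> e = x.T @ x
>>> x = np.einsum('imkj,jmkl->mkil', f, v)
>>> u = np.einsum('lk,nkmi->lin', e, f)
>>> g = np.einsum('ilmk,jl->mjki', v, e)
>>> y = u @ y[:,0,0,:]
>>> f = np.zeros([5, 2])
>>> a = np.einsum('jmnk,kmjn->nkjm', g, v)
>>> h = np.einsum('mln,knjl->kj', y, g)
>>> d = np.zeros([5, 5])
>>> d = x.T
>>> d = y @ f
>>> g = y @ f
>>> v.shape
(13, 5, 2, 7)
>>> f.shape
(5, 2)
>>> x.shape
(5, 2, 13, 7)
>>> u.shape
(5, 13, 13)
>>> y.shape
(5, 13, 5)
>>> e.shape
(5, 5)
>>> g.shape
(5, 13, 2)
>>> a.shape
(7, 13, 2, 5)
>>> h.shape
(2, 7)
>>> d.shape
(5, 13, 2)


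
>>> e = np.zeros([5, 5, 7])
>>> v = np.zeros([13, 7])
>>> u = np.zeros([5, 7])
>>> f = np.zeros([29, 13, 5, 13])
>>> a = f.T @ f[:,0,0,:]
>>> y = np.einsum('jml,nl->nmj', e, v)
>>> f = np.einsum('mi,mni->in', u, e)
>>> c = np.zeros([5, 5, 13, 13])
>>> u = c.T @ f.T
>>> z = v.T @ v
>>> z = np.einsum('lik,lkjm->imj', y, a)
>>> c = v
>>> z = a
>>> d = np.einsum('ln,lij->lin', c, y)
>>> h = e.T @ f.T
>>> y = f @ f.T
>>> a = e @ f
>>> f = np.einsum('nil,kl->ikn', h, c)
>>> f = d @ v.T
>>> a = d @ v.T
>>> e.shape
(5, 5, 7)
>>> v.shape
(13, 7)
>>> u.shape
(13, 13, 5, 7)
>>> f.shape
(13, 5, 13)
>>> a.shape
(13, 5, 13)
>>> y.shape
(7, 7)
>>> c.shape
(13, 7)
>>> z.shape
(13, 5, 13, 13)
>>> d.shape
(13, 5, 7)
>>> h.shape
(7, 5, 7)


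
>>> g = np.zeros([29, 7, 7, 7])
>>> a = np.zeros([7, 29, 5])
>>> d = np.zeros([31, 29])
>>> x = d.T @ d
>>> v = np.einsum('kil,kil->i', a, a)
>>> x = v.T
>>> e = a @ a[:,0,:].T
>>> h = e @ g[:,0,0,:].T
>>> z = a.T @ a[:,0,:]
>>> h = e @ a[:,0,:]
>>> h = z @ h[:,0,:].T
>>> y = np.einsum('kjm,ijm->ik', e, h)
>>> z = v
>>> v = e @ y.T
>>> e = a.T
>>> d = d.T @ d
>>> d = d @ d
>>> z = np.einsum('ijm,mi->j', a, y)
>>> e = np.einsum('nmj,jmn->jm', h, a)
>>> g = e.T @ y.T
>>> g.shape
(29, 5)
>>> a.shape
(7, 29, 5)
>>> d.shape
(29, 29)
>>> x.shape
(29,)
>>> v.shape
(7, 29, 5)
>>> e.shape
(7, 29)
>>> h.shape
(5, 29, 7)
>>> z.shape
(29,)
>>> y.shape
(5, 7)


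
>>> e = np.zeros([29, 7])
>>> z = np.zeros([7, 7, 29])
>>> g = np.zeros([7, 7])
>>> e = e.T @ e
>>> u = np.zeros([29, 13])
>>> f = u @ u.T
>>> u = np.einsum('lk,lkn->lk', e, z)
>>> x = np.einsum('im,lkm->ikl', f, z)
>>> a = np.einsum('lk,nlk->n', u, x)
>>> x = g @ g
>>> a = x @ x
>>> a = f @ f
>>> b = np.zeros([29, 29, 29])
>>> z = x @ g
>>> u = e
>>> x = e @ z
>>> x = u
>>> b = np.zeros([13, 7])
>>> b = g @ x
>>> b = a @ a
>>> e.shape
(7, 7)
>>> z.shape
(7, 7)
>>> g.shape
(7, 7)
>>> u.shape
(7, 7)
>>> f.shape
(29, 29)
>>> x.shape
(7, 7)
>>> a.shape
(29, 29)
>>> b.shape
(29, 29)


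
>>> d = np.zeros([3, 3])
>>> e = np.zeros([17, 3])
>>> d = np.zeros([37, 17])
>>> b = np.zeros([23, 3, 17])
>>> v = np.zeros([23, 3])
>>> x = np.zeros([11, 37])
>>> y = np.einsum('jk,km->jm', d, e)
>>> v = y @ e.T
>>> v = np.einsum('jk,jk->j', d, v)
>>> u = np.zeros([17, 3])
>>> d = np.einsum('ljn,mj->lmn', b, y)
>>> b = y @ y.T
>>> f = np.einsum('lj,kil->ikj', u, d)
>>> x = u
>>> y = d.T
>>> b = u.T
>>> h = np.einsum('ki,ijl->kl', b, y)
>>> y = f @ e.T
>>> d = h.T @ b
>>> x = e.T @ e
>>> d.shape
(23, 17)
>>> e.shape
(17, 3)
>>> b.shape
(3, 17)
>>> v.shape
(37,)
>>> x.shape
(3, 3)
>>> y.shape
(37, 23, 17)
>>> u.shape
(17, 3)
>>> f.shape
(37, 23, 3)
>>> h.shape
(3, 23)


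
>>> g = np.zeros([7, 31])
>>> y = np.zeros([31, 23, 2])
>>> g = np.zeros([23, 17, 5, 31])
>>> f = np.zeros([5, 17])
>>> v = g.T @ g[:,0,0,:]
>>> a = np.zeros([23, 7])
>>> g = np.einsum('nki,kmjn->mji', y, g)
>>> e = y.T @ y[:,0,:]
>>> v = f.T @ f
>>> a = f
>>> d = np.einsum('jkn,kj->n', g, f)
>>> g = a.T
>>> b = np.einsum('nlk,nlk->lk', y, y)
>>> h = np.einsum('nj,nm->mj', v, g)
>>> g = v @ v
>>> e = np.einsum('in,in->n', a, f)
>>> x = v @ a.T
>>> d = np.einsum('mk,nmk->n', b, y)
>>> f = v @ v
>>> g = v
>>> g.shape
(17, 17)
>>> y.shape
(31, 23, 2)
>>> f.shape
(17, 17)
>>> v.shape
(17, 17)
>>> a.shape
(5, 17)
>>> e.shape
(17,)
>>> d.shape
(31,)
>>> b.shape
(23, 2)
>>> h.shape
(5, 17)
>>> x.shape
(17, 5)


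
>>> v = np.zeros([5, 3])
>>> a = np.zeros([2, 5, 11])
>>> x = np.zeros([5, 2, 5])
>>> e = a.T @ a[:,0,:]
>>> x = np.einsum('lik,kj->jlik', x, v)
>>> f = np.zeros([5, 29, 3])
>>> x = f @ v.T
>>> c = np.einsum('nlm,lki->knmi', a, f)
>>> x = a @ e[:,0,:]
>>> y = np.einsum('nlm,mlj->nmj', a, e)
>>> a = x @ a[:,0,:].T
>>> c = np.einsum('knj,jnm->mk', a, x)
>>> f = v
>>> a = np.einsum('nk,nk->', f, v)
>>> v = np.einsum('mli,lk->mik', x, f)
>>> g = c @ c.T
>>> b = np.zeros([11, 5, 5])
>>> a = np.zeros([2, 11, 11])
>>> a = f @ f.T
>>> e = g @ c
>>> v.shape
(2, 11, 3)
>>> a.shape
(5, 5)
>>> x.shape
(2, 5, 11)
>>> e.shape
(11, 2)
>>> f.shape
(5, 3)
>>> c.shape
(11, 2)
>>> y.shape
(2, 11, 11)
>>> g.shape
(11, 11)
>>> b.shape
(11, 5, 5)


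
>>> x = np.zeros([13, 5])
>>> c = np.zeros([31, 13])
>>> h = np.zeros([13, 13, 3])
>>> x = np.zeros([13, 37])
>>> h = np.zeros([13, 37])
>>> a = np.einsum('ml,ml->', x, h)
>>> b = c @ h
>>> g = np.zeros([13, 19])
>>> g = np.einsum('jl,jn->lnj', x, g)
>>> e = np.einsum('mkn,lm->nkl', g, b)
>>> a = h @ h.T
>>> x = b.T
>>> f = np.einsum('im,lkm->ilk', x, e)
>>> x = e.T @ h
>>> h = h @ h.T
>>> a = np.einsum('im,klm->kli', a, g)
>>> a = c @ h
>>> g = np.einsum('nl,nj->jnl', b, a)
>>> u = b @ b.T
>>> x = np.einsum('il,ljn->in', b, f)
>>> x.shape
(31, 19)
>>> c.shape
(31, 13)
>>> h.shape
(13, 13)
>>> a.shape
(31, 13)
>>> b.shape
(31, 37)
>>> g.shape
(13, 31, 37)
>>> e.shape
(13, 19, 31)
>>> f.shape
(37, 13, 19)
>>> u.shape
(31, 31)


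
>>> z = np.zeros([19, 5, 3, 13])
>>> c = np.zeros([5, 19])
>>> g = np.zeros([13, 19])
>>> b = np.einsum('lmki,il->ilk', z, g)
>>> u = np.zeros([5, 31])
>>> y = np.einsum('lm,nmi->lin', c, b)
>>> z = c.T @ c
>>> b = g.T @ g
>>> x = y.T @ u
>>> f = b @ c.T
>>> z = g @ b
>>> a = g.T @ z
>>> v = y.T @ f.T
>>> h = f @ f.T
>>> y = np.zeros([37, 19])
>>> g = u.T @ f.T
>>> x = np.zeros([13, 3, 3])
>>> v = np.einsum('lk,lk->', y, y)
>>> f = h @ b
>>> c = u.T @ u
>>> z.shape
(13, 19)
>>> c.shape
(31, 31)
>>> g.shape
(31, 19)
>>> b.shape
(19, 19)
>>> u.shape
(5, 31)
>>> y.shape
(37, 19)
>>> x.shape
(13, 3, 3)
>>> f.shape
(19, 19)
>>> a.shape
(19, 19)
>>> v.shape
()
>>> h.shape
(19, 19)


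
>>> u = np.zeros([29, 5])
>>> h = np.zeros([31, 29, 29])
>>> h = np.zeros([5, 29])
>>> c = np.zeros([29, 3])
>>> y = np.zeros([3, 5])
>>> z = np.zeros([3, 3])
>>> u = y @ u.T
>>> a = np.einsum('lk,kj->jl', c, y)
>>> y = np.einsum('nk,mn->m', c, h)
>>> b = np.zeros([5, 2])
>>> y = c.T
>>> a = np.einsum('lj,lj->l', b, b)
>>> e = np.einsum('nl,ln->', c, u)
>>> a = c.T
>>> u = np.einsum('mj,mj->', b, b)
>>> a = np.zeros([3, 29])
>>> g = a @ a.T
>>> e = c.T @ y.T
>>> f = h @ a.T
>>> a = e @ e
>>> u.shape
()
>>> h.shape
(5, 29)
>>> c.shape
(29, 3)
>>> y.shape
(3, 29)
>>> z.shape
(3, 3)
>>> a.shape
(3, 3)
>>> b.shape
(5, 2)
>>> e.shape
(3, 3)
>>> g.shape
(3, 3)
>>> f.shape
(5, 3)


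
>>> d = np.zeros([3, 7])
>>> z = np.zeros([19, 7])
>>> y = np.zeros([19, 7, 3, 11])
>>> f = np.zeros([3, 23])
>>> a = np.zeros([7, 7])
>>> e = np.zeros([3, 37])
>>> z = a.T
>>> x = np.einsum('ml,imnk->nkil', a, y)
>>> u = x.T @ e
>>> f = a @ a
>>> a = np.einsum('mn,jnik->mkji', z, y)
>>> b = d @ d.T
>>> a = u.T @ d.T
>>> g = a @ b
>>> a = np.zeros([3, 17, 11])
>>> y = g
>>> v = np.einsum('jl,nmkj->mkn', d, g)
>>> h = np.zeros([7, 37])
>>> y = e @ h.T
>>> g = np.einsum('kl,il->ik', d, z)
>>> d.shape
(3, 7)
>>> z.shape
(7, 7)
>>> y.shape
(3, 7)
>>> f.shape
(7, 7)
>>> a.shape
(3, 17, 11)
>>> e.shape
(3, 37)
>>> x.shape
(3, 11, 19, 7)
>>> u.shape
(7, 19, 11, 37)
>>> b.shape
(3, 3)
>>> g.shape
(7, 3)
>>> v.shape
(11, 19, 37)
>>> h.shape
(7, 37)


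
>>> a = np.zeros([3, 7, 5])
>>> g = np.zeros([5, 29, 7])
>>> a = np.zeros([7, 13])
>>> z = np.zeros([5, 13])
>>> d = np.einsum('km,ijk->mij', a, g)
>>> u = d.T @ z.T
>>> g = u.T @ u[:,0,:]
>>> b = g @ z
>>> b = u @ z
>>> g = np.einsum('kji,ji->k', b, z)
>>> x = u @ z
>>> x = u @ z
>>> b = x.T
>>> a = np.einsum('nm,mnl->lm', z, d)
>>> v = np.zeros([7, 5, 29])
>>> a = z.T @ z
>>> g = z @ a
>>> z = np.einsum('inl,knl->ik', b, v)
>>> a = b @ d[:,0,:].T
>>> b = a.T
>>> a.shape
(13, 5, 13)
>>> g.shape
(5, 13)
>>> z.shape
(13, 7)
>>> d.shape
(13, 5, 29)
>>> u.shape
(29, 5, 5)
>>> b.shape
(13, 5, 13)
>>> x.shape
(29, 5, 13)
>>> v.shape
(7, 5, 29)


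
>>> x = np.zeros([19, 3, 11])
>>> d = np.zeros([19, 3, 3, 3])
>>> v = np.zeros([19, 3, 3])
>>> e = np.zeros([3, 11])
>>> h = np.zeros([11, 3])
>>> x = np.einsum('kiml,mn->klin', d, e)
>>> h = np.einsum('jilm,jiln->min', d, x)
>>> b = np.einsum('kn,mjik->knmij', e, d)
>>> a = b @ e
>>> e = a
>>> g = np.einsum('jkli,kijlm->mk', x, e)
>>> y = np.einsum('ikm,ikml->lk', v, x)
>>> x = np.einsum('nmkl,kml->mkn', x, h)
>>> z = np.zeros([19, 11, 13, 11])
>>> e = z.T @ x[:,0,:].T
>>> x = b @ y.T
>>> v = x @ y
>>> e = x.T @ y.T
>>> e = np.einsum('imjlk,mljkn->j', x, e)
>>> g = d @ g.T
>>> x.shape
(3, 11, 19, 3, 11)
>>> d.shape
(19, 3, 3, 3)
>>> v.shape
(3, 11, 19, 3, 3)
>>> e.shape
(19,)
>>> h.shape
(3, 3, 11)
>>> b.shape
(3, 11, 19, 3, 3)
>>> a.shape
(3, 11, 19, 3, 11)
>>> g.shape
(19, 3, 3, 11)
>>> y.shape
(11, 3)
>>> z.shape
(19, 11, 13, 11)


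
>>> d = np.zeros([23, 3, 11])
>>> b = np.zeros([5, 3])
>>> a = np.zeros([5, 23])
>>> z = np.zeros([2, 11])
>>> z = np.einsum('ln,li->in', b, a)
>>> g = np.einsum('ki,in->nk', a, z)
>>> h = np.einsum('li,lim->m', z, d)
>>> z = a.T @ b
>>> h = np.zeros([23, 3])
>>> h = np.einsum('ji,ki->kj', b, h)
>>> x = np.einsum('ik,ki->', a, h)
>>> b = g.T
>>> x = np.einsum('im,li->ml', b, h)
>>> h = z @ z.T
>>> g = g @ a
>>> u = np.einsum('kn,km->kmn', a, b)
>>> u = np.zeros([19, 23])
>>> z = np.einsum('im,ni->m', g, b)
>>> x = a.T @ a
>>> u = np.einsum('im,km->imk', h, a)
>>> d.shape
(23, 3, 11)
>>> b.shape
(5, 3)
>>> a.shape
(5, 23)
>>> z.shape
(23,)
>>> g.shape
(3, 23)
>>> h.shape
(23, 23)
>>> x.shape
(23, 23)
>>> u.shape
(23, 23, 5)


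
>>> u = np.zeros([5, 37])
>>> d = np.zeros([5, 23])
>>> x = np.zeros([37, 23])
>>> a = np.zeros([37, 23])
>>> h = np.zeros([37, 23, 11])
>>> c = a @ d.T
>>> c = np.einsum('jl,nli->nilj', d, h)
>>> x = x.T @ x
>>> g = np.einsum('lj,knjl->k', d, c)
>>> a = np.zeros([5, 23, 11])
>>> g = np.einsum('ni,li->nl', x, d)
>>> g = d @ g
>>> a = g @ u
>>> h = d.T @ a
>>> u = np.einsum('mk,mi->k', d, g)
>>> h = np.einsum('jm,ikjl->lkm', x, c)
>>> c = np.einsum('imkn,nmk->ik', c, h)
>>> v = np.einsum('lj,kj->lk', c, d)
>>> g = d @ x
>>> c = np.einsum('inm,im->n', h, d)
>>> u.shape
(23,)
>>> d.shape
(5, 23)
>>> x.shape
(23, 23)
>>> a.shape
(5, 37)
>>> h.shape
(5, 11, 23)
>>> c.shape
(11,)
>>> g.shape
(5, 23)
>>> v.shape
(37, 5)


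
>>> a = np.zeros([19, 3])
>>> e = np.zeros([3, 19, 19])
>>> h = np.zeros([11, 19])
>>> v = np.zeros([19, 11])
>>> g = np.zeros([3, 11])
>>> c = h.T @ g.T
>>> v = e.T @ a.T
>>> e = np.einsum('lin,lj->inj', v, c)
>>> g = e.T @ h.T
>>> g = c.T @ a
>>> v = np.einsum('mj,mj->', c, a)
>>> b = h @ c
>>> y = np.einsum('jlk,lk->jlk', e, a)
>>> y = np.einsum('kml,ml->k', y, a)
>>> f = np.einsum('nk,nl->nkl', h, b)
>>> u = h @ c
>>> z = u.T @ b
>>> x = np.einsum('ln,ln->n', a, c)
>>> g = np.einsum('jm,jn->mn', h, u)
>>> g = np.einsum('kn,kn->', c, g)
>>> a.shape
(19, 3)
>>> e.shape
(19, 19, 3)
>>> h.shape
(11, 19)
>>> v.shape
()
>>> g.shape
()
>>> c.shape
(19, 3)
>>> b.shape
(11, 3)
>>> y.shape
(19,)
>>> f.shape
(11, 19, 3)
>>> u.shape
(11, 3)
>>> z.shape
(3, 3)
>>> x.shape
(3,)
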